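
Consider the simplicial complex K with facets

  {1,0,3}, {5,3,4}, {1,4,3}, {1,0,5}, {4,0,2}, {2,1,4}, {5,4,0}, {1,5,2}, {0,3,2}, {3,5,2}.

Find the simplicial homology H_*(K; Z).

K has 6 vertices, 15 edges, 10 triangles.
rank ∂_0 = 0, rank ∂_1 = 5 ⇒ b_0 = 6 − 0 − 5 = 1; all invariant factors of ∂_1 are 1 so no torsion. So H_0 = Z.
rank ∂_1 = 5, rank ∂_2 = 10 ⇒ b_1 = 15 − 5 − 10 = 0; ∂_2 has invariant factor(s) [2] giving torsion. So H_1 = Z/2.
rank ∂_2 = 10, rank ∂_3 = 0 ⇒ b_2 = 10 − 10 − 0 = 0. So H_2 = 0.

H_0 = Z,  H_1 = Z/2,  H_2 = 0.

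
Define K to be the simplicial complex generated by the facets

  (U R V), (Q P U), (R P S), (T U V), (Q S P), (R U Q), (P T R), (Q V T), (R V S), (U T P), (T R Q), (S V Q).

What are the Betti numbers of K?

b_0 = 1, b_1 = 0, b_2 = 0.

Fix the vertex order P < Q < R < S < T < U < V and write every simplex with vertices in increasing order. Then dim K = 2 and the simplices of K are:

  0-simplices (7): P, Q, R, S, T, U, V
  1-simplices (18): PQ, PR, PS, PT, PU, QR, QS, QT, QU, QV, RS, RT, RU, RV, SV, TU, TV, UV
  2-simplices (12): PQS, PQU, PRS, PRT, PTU, QRT, QRU, QSV, QTV, RSV, RUV, TUV

Hence C_0 ≅ Z^7, C_1 ≅ Z^18, C_2 ≅ Z^12.

∂_1: C_1 → C_0 is given by ∂[p,q] = [q] − [p].
The resulting 7×18 matrix has rank 6, and its Smith normal form has invariant factors (1,1,1,1,1,1).

∂_2: C_2 → C_1 acts by ∂[p,q,r] = [q,r] − [p,r] + [p,q]. For instance
  ∂QTV = TV − QV + QT,
  ∂PRS = RS − PS + PR.
The 18×12 boundary matrix has rank 12 and Smith normal form diag(1,1,1,1,1,1,1,1,1,1,1,2).

Reading off H_k = ker ∂_k / im ∂_{k+1}:

  H_0: rank C_0 − rank ∂_1 = 7 − 6 = 1, and the invariant factors of ∂_1 are all 1, so H_0 = Z.
  H_1: rank ker ∂_1 − rank ∂_2 = (18 − 6) − 12 = 0, and ∂_2 has invariant factor 2 > 1, so H_1 = Z/2.
  H_2: rank ker ∂_2 − rank ∂_3 = (12 − 12) − 0 = 0, and there is no ∂_3, so H_2 = 0.

Hence the Betti numbers are b_0 = 1, b_1 = 0, b_2 = 0.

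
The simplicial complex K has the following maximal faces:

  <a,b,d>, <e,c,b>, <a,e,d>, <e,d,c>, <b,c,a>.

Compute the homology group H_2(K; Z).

H_2 ≅ 0.

We work with the vertex ordering a < b < c < d < e. The simplices of K, each written with vertices in increasing order, are:

  0-simplices (5): a, b, c, d, e
  1-simplices (10): ab, ac, ad, ae, bc, bd, be, cd, ce, de
  2-simplices (5): abc, abd, ade, bce, cde

giving chain groups C_0 ≅ Z^5, C_1 ≅ Z^10, C_2 ≅ Z^5.

The boundary map ∂_1: C_1 → C_0 is given by ∂[p,q] = [q] − [p]. For instance
  ∂ad = d − a.
This gives a 5×10 integer matrix of rank 4; reducing to Smith normal form yields diagonal entries (1,1,1,1).

The boundary map ∂_2: C_2 → C_1 maps a triangle to the signed sum of its edges. For instance
  ∂abc = bc − ac + ab,
  ∂bce = ce − be + bc.
As a 10×5 matrix over Z this has rank 5, with invariant factors (1,1,1,1,1).

Now H_k = ker ∂_k / im ∂_{k+1}, so:

  H_2: rank ker ∂_2 − rank ∂_3 = (5 − 5) − 0 = 0, and there is no ∂_3, so H_2 ≅ 0.

(K is a triangulation of the Möbius band.)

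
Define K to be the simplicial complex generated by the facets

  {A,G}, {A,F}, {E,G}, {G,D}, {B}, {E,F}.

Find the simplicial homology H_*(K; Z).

H_0 = Z^2,  H_1 = Z.

We work with the vertex ordering A < B < D < E < F < G. The simplices of K, each written with vertices in increasing order, are:

  0-simplices (6): A, B, D, E, F, G
  1-simplices (5): AF, AG, DG, EF, EG

so the chain groups are C_0 ≅ Z^6, C_1 ≅ Z^5.

Boundary ∂_1: C_1 → C_0 maps an edge to its endpoints' difference, ∂[p,q] = q − p. For instance
  ∂EG = G − E.
This gives a 6×5 integer matrix of rank 4; reducing to Smith normal form yields diagonal entries (1,1,1,1).

From H_k ≅ ker(∂_k) / im(∂_{k+1}) we obtain:

  H_0: rank C_0 − rank ∂_1 = 6 − 4 = 2, and the invariant factors of ∂_1 are all 1, so H_0 ≅ Z^2.
  H_1: rank ker ∂_1 − rank ∂_2 = (5 − 4) − 0 = 1, and there is no ∂_2, so H_1 ≅ Z.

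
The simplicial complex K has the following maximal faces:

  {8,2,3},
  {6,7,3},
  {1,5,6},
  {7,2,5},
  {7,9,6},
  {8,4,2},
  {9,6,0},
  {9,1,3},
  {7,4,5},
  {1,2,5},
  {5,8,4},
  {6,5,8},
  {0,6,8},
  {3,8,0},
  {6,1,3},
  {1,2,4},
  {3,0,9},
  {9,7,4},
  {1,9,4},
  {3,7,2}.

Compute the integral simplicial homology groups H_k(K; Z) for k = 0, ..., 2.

Take the total order 0 < 1 < 2 < 3 < 4 < 5 < 6 < 7 < 8 < 9 on the vertex set. Then K (dimension 2) consists of the simplices:

  0-simplices (10): [0], [1], [2], [3], [4], [5], [6], [7], [8], [9]
  1-simplices (30): (30 of them)
  2-simplices (20): (20 of them)

giving chain groups C_0 ≅ Z^10, C_1 ≅ Z^30, C_2 ≅ Z^20.

Boundary ∂_1: C_1 → C_0 sends each edge [p,q] (with p < q) to q − p. For instance
  ∂[1,3] = [3] − [1].
As a 10×30 matrix over Z this has rank 9, with invariant factors (1,1,1,1,1,1,1,1,1).

∂_2: C_2 → C_1 acts by ∂[p,q,r] = [q,r] − [p,r] + [p,q]. For instance
  ∂[0,6,8] = [6,8] − [0,8] + [0,6],
  ∂[2,4,8] = [4,8] − [2,8] + [2,4].
As a 30×20 matrix over Z this has rank 20, with invariant factors (1,1,1,1,1,1,1,1,1,1,1,1,1,1,1,1,1,1,1,2).

Reading off H_k = ker ∂_k / im ∂_{k+1}:

  H_0: rank C_0 − rank ∂_1 = 10 − 9 = 1, and the invariant factors of ∂_1 are all 1, so H_0 ≅ Z.
  H_1: rank ker ∂_1 − rank ∂_2 = (30 − 9) − 20 = 1, and ∂_2 has invariant factor 2 > 1, so H_1 ≅ Z ⊕ Z/2.
  H_2: rank ker ∂_2 − rank ∂_3 = (20 − 20) − 0 = 0, and there is no ∂_3, so H_2 ≅ 0.

H_0 ≅ Z,  H_1 ≅ Z ⊕ Z/2,  H_2 = 0.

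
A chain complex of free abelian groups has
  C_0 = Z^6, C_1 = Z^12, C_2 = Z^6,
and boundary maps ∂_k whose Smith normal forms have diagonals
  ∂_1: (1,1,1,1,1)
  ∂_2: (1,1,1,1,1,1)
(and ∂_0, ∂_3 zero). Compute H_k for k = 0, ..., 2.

H_0: b_0 = 6 − 0 − 5 = 1; torsion from ∂_1 factors > 1: none. So H_0 ≅ Z.
H_1: b_1 = 12 − 5 − 6 = 1; torsion from ∂_2 factors > 1: none. So H_1 ≅ Z.
H_2: b_2 = 6 − 6 − 0 = 0; torsion from ∂_3 factors > 1: none. So H_2 ≅ 0.

H_0 ≅ Z,  H_1 ≅ Z,  H_2 = 0.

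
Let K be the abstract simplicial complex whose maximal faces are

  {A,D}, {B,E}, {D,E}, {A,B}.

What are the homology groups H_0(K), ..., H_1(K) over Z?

H_0 = Z,  H_1 = Z.

Fix the vertex order A < B < D < E and write every simplex with vertices in increasing order. Then dim K = 1 and the simplices of K are:

  0-simplices (4): A, B, D, E
  1-simplices (4): AB, AD, BE, DE

giving chain groups C_0 ≅ Z^4, C_1 ≅ Z^4.

∂_1: C_1 → C_0 is given by ∂[p,q] = [q] − [p].
The resulting 4×4 matrix has rank 3, and its Smith normal form has invariant factors (1,1,1).

Computing H_k = (kernel of ∂_k) / (image of ∂_{k+1}):

  H_0: rank C_0 − rank ∂_1 = 4 − 3 = 1, and the invariant factors of ∂_1 are all 1, so H_0 = Z.
  H_1: rank ker ∂_1 − rank ∂_2 = (4 − 3) − 0 = 1, and there is no ∂_2, so H_1 = Z.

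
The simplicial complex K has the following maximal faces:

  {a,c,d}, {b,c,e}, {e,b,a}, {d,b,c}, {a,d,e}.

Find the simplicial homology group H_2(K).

Fix the vertex order a < b < c < d < e and write every simplex with vertices in increasing order. Then dim K = 2 and the simplices of K are:

  0-simplices (5): a, b, c, d, e
  1-simplices (10): ab, ac, ad, ae, bc, bd, be, cd, ce, de
  2-simplices (5): abe, acd, ade, bcd, bce

Hence C_0 ≅ Z^5, C_1 ≅ Z^10, C_2 ≅ Z^5.

∂_1: C_1 → C_0 is given by ∂[p,q] = [q] − [p].
The 5×10 boundary matrix has rank 4 and Smith normal form diag(1,1,1,1).

Boundary ∂_2: C_2 → C_1 acts by ∂[p,q,r] = [q,r] − [p,r] + [p,q]. For instance
  ∂bce = ce − be + bc,
  ∂ade = de − ae + ad.
As a 10×5 matrix over Z this has rank 5, with invariant factors (1,1,1,1,1).

From H_k ≅ ker(∂_k) / im(∂_{k+1}) we obtain:

  H_2: rank ker ∂_2 − rank ∂_3 = (5 − 5) − 0 = 0, and there is no ∂_3, so H_2 ≅ 0.

(K is a triangulation of the Möbius band.)

H_2 = 0.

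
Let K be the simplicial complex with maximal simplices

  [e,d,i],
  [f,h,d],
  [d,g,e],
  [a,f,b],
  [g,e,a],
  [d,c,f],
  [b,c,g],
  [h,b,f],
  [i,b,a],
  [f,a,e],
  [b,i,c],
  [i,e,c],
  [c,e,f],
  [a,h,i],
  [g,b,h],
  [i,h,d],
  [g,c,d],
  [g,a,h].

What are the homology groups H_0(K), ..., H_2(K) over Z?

H_0 = Z,  H_1 = Z ⊕ Z/2,  H_2 = 0.

Take the total order a < b < c < d < e < f < g < h < i on the vertex set. Then K (dimension 2) consists of the simplices:

  0-simplices (9): a, b, c, d, e, f, g, h, i
  1-simplices (27): ab, ae, af, ag, ah, ai, bc, bf, bg, bh, bi, cd, ce, cf, cg, ci, de, df, dg, dh, di, ef, eg, ei, fh, gh, hi
  2-simplices (18): abf, abi, aef, aeg, agh, ahi, bcg, bci, bfh, bgh, cdf, cdg, cef, cei, deg, dei, dfh, dhi

Hence C_0 ≅ Z^9, C_1 ≅ Z^27, C_2 ≅ Z^18.

Boundary ∂_1: C_1 → C_0 is given by ∂[p,q] = [q] − [p]. For instance
  ∂ai = i − a.
The 9×27 boundary matrix has rank 8 and Smith normal form diag(1,1,1,1,1,1,1,1).

∂_2: C_2 → C_1 sends each 2-simplex [p,q,r] to [q,r] − [p,r] + [p,q]. For instance
  ∂dei = ei − di + de,
  ∂bfh = fh − bh + bf.
As a 27×18 matrix over Z this has rank 18, with invariant factors (1,1,1,1,1,1,1,1,1,1,1,1,1,1,1,1,1,2).

Computing H_k = (kernel of ∂_k) / (image of ∂_{k+1}):

  H_0: rank C_0 − rank ∂_1 = 9 − 8 = 1, and the invariant factors of ∂_1 are all 1, so H_0 ≅ Z.
  H_1: rank ker ∂_1 − rank ∂_2 = (27 − 8) − 18 = 1, and ∂_2 has invariant factor 2 > 1, so H_1 ≅ Z ⊕ Z/2.
  H_2: rank ker ∂_2 − rank ∂_3 = (18 − 18) − 0 = 0, and there is no ∂_3, so H_2 ≅ 0.

As a check, the Euler characteristic is 9 − 27 + 18 = 0, which agrees with 1 − 1 + 0 = 0.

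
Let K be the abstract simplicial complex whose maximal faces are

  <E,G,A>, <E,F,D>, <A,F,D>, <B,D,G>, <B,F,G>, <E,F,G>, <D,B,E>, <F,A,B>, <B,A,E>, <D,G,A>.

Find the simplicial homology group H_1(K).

Take the total order A < B < D < E < F < G on the vertex set. Then K (dimension 2) consists of the simplices:

  0-simplices (6): A, B, D, E, F, G
  1-simplices (15): AB, AD, AE, AF, AG, BD, BE, BF, BG, DE, DF, DG, EF, EG, FG
  2-simplices (10): ABE, ABF, ADF, ADG, AEG, BDE, BDG, BFG, DEF, EFG

so the chain groups are C_0 ≅ Z^6, C_1 ≅ Z^15, C_2 ≅ Z^10.

∂_1: C_1 → C_0 maps an edge to its endpoints' difference, ∂[p,q] = q − p.
As a 6×15 matrix over Z this has rank 5, with invariant factors (1,1,1,1,1).

The boundary map ∂_2: C_2 → C_1 acts by ∂[p,q,r] = [q,r] − [p,r] + [p,q]. For instance
  ∂ADG = DG − AG + AD,
  ∂ABF = BF − AF + AB.
As a 15×10 matrix over Z this has rank 10, with invariant factors (1,1,1,1,1,1,1,1,1,2).

Computing H_k = (kernel of ∂_k) / (image of ∂_{k+1}):

  H_1: rank ker ∂_1 − rank ∂_2 = (15 − 5) − 10 = 0, and ∂_2 has invariant factor 2 > 1, so H_1 = Z/2.

(K is a triangulation of the real projective plane RP^2.)

H_1 ≅ Z/2.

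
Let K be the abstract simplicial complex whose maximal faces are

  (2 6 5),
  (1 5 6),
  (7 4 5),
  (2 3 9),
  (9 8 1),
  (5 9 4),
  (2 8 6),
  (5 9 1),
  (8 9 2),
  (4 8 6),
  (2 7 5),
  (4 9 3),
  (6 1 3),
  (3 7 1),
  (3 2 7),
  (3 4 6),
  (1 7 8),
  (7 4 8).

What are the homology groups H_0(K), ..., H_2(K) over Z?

H_0 ≅ Z,  H_1 ≅ Z^2,  H_2 ≅ Z.

We work with the vertex ordering 1 < 2 < 3 < 4 < 5 < 6 < 7 < 8 < 9. The simplices of K, each written with vertices in increasing order, are:

  0-simplices (9): [1], [2], [3], [4], [5], [6], [7], [8], [9]
  1-simplices (27): (27 of them)
  2-simplices (18): [1,3,6], [1,3,7], [1,5,6], [1,5,9], [1,7,8], [1,8,9], [2,3,7], [2,3,9], [2,5,6], [2,5,7], [2,6,8], [2,8,9], [3,4,6], [3,4,9], [4,5,7], [4,5,9], [4,6,8], [4,7,8]

so the chain groups are C_0 ≅ Z^9, C_1 ≅ Z^27, C_2 ≅ Z^18.

Boundary ∂_1: C_1 → C_0 maps an edge to its endpoints' difference, ∂[p,q] = q − p. For instance
  ∂[4,5] = [5] − [4].
The 9×27 boundary matrix has rank 8 and Smith normal form diag(1,1,1,1,1,1,1,1).

The boundary map ∂_2: C_2 → C_1 acts by ∂[p,q,r] = [q,r] − [p,r] + [p,q]. For instance
  ∂[4,7,8] = [7,8] − [4,8] + [4,7],
  ∂[4,5,9] = [5,9] − [4,9] + [4,5].
This gives a 27×18 integer matrix of rank 17; reducing to Smith normal form yields diagonal entries (1,1,1,1,1,1,1,1,1,1,1,1,1,1,1,1,1).

From H_k ≅ ker(∂_k) / im(∂_{k+1}) we obtain:

  H_0: rank C_0 − rank ∂_1 = 9 − 8 = 1, and the invariant factors of ∂_1 are all 1, so H_0 = Z.
  H_1: rank ker ∂_1 − rank ∂_2 = (27 − 8) − 17 = 2, and the invariant factors of ∂_2 are all 1, so H_1 = Z^2.
  H_2: rank ker ∂_2 − rank ∂_3 = (18 − 17) − 0 = 1, and there is no ∂_3, so H_2 = Z.

As a check, the Euler characteristic is 9 − 27 + 18 = 0, which agrees with 1 − 2 + 1 = 0.
(K is a triangulation of the torus T^2.)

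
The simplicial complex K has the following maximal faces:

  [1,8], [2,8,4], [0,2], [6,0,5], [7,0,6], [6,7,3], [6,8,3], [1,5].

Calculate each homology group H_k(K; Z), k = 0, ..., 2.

Order the vertices as 0 < 1 < 2 < 3 < 4 < 5 < 6 < 7 < 8. Listing each simplex with vertices in this order, K has dimension 2 with simplices:

  0-simplices (9): [0], [1], [2], [3], [4], [5], [6], [7], [8]
  1-simplices (15): [0,2], [0,5], [0,6], [0,7], [1,5], [1,8], [2,4], [2,8], [3,6], [3,7], [3,8], [4,8], [5,6], [6,7], [6,8]
  2-simplices (5): [0,5,6], [0,6,7], [2,4,8], [3,6,7], [3,6,8]

giving chain groups C_0 ≅ Z^9, C_1 ≅ Z^15, C_2 ≅ Z^5.

∂_1: C_1 → C_0 sends each edge [p,q] (with p < q) to q − p. For instance
  ∂[0,5] = [5] − [0].
The 9×15 boundary matrix has rank 8 and Smith normal form diag(1,1,1,1,1,1,1,1).

The boundary map ∂_2: C_2 → C_1 acts by ∂[p,q,r] = [q,r] − [p,r] + [p,q]. For instance
  ∂[2,4,8] = [4,8] − [2,8] + [2,4],
  ∂[3,6,7] = [6,7] − [3,7] + [3,6].
This gives a 15×5 integer matrix of rank 5; reducing to Smith normal form yields diagonal entries (1,1,1,1,1).

From H_k ≅ ker(∂_k) / im(∂_{k+1}) we obtain:

  H_0: rank C_0 − rank ∂_1 = 9 − 8 = 1, and the invariant factors of ∂_1 are all 1, so H_0 ≅ Z.
  H_1: rank ker ∂_1 − rank ∂_2 = (15 − 8) − 5 = 2, and the invariant factors of ∂_2 are all 1, so H_1 ≅ Z^2.
  H_2: rank ker ∂_2 − rank ∂_3 = (5 − 5) − 0 = 0, and there is no ∂_3, so H_2 ≅ 0.

H_0 = Z,  H_1 = Z^2,  H_2 = 0.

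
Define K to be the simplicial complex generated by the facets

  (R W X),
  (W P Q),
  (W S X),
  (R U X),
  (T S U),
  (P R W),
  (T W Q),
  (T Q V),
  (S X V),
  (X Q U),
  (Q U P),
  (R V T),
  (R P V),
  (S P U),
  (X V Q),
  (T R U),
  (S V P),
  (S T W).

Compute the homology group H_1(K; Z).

H_1 = Z^2.

We work with the vertex ordering P < Q < R < S < T < U < V < W < X. The simplices of K, each written with vertices in increasing order, are:

  0-simplices (9): P, Q, R, S, T, U, V, W, X
  1-simplices (27): PQ, PR, PS, PU, PV, PW, QT, QU, QV, QW, QX, RT, RU, RV, RW, RX, ST, SU, SV, SW, SX, TU, TV, TW, UX, VX, WX
  2-simplices (18): PQU, PQW, PRV, PRW, PSU, PSV, QTV, QTW, QUX, QVX, RTU, RTV, RUX, RWX, STU, STW, SVX, SWX

so the chain groups are C_0 ≅ Z^9, C_1 ≅ Z^27, C_2 ≅ Z^18.

Boundary ∂_1: C_1 → C_0 maps an edge to its endpoints' difference, ∂[p,q] = q − p. For instance
  ∂PV = V − P.
The 9×27 boundary matrix has rank 8 and Smith normal form diag(1,1,1,1,1,1,1,1).

The boundary map ∂_2: C_2 → C_1 acts by ∂[p,q,r] = [q,r] − [p,r] + [p,q]. For instance
  ∂QTV = TV − QV + QT,
  ∂QTW = TW − QW + QT.
This gives a 27×18 integer matrix of rank 17; reducing to Smith normal form yields diagonal entries (1,1,1,1,1,1,1,1,1,1,1,1,1,1,1,1,1).

Now H_k = ker ∂_k / im ∂_{k+1}, so:

  H_1: rank ker ∂_1 − rank ∂_2 = (27 − 8) − 17 = 2, and the invariant factors of ∂_2 are all 1, so H_1 = Z^2.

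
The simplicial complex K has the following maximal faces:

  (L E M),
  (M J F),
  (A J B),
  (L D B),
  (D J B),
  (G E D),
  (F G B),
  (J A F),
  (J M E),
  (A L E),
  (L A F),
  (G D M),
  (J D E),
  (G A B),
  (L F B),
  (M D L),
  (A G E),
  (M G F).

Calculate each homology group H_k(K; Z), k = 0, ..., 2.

H_0 ≅ Z,  H_1 ≅ Z ⊕ Z/2Z,  H_2 = 0.

Take the total order A < B < D < E < F < G < J < L < M on the vertex set. Then K (dimension 2) consists of the simplices:

  0-simplices (9): A, B, D, E, F, G, J, L, M
  1-simplices (27): AB, AE, AF, AG, AJ, AL, BD, BF, BG, BJ, BL, DE, DG, DJ, DL, DM, EG, EJ, EL, EM, FG, FJ, FL, FM, GM, JM, LM
  2-simplices (18): ABG, ABJ, AEG, AEL, AFJ, AFL, BDJ, BDL, BFG, BFL, DEG, DEJ, DGM, DLM, EJM, ELM, FGM, FJM

Hence C_0 ≅ Z^9, C_1 ≅ Z^27, C_2 ≅ Z^18.

∂_1: C_1 → C_0 sends each edge [p,q] (with p < q) to q − p. For instance
  ∂FJ = J − F.
This gives a 9×27 integer matrix of rank 8; reducing to Smith normal form yields diagonal entries (1,1,1,1,1,1,1,1).

Boundary ∂_2: C_2 → C_1 sends each 2-simplex [p,q,r] to [q,r] − [p,r] + [p,q]. For instance
  ∂AEG = EG − AG + AE,
  ∂BFL = FL − BL + BF.
As a 27×18 matrix over Z this has rank 18, with invariant factors (1,1,1,1,1,1,1,1,1,1,1,1,1,1,1,1,1,2).

From H_k ≅ ker(∂_k) / im(∂_{k+1}) we obtain:

  H_0: rank C_0 − rank ∂_1 = 9 − 8 = 1, and the invariant factors of ∂_1 are all 1, so H_0 ≅ Z.
  H_1: rank ker ∂_1 − rank ∂_2 = (27 − 8) − 18 = 1, and ∂_2 has invariant factor 2 > 1, so H_1 ≅ Z ⊕ Z/2Z.
  H_2: rank ker ∂_2 − rank ∂_3 = (18 − 18) − 0 = 0, and there is no ∂_3, so H_2 ≅ 0.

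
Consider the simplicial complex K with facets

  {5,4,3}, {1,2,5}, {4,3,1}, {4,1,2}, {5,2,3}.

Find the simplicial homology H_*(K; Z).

We work with the vertex ordering 1 < 2 < 3 < 4 < 5. The simplices of K, each written with vertices in increasing order, are:

  0-simplices (5): [1], [2], [3], [4], [5]
  1-simplices (10): [1,2], [1,3], [1,4], [1,5], [2,3], [2,4], [2,5], [3,4], [3,5], [4,5]
  2-simplices (5): [1,2,4], [1,2,5], [1,3,4], [2,3,5], [3,4,5]

Hence C_0 ≅ Z^5, C_1 ≅ Z^10, C_2 ≅ Z^5.

The boundary map ∂_1: C_1 → C_0 is given by ∂[p,q] = [q] − [p]. For instance
  ∂[2,3] = [3] − [2].
This gives a 5×10 integer matrix of rank 4; reducing to Smith normal form yields diagonal entries (1,1,1,1).

The boundary map ∂_2: C_2 → C_1 acts by ∂[p,q,r] = [q,r] − [p,r] + [p,q]. For instance
  ∂[1,2,4] = [2,4] − [1,4] + [1,2],
  ∂[2,3,5] = [3,5] − [2,5] + [2,3].
The resulting 10×5 matrix has rank 5, and its Smith normal form has invariant factors (1,1,1,1,1).

Computing H_k = (kernel of ∂_k) / (image of ∂_{k+1}):

  H_0: rank C_0 − rank ∂_1 = 5 − 4 = 1, and the invariant factors of ∂_1 are all 1, so H_0 = Z.
  H_1: rank ker ∂_1 − rank ∂_2 = (10 − 4) − 5 = 1, and the invariant factors of ∂_2 are all 1, so H_1 = Z.
  H_2: rank ker ∂_2 − rank ∂_3 = (5 − 5) − 0 = 0, and there is no ∂_3, so H_2 = 0.

As a check, the Euler characteristic is 5 − 10 + 5 = 0, which agrees with 1 − 1 + 0 = 0.

H_0 ≅ Z,  H_1 ≅ Z,  H_2 = 0.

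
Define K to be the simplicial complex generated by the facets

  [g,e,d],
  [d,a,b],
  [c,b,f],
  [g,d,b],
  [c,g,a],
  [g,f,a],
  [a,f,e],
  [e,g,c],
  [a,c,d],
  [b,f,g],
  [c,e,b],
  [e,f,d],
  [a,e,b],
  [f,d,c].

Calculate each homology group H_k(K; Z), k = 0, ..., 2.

H_0 ≅ Z,  H_1 ≅ Z^2,  H_2 ≅ Z.

K has 7 vertices, 21 edges, 14 triangles.
rank ∂_0 = 0, rank ∂_1 = 6 ⇒ b_0 = 7 − 0 − 6 = 1; all invariant factors of ∂_1 are 1 so no torsion. So H_0 ≅ Z.
rank ∂_1 = 6, rank ∂_2 = 13 ⇒ b_1 = 21 − 6 − 13 = 2; all invariant factors of ∂_2 are 1 so no torsion. So H_1 ≅ Z^2.
rank ∂_2 = 13, rank ∂_3 = 0 ⇒ b_2 = 14 − 13 − 0 = 1. So H_2 ≅ Z.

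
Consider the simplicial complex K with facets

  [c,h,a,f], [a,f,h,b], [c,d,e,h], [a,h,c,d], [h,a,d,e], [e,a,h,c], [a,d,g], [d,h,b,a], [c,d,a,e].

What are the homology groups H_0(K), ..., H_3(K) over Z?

H_0 = Z,  H_1 = 0,  H_2 = 0,  H_3 = Z.

Take the total order a < b < c < d < e < f < g < h on the vertex set. Then K (dimension 3) consists of the simplices:

  0-simplices (8): a, b, c, d, e, f, g, h
  1-simplices (19): ab, ac, ad, ae, af, ag, ah, bd, bf, bh, cd, ce, cf, ch, de, dg, dh, eh, fh
  2-simplices (19): abd, abf, abh, acd, ace, acf, ach, ade, adg, adh, aeh, afh, bdh, bfh, cde, cdh, ceh, cfh, deh
  3-simplices (8): abdh, abfh, acde, acdh, aceh, acfh, adeh, cdeh

so the chain groups are C_0 ≅ Z^8, C_1 ≅ Z^19, C_2 ≅ Z^19, C_3 ≅ Z^8.

Boundary ∂_1: C_1 → C_0 is given by ∂[p,q] = [q] − [p]. For instance
  ∂eh = h − e.
As a 8×19 matrix over Z this has rank 7, with invariant factors (1,1,1,1,1,1,1).

Boundary ∂_2: C_2 → C_1 maps a triangle to the signed sum of its edges. For instance
  ∂bfh = fh − bh + bf,
  ∂ade = de − ae + ad.
The resulting 19×19 matrix has rank 12, and its Smith normal form has invariant factors (1,1,1,1,1,1,1,1,1,1,1,1).

The boundary map ∂_3: C_3 → C_2 sends each 3-simplex σ to the alternating sum Σ_i (−1)^i (σ with its i-th vertex removed). For instance
  ∂acde = cde − ade + ace − acd,
  ∂adeh = deh − aeh + adh − ade.
This gives a 19×8 integer matrix of rank 7; reducing to Smith normal form yields diagonal entries (1,1,1,1,1,1,1).

Computing H_k = (kernel of ∂_k) / (image of ∂_{k+1}):

  H_0: rank C_0 − rank ∂_1 = 8 − 7 = 1, and the invariant factors of ∂_1 are all 1, so H_0 ≅ Z.
  H_1: rank ker ∂_1 − rank ∂_2 = (19 − 7) − 12 = 0, and the invariant factors of ∂_2 are all 1, so H_1 ≅ 0.
  H_2: rank ker ∂_2 − rank ∂_3 = (19 − 12) − 7 = 0, and the invariant factors of ∂_3 are all 1, so H_2 ≅ 0.
  H_3: rank ker ∂_3 − rank ∂_4 = (8 − 7) − 0 = 1, and there is no ∂_4, so H_3 ≅ Z.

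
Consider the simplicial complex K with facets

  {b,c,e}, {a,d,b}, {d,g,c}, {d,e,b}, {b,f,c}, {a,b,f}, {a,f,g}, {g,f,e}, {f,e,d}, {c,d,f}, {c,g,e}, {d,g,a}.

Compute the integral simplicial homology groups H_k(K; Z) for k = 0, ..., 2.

H_0 ≅ Z,  H_1 ≅ Z/2,  H_2 = 0.

K has 7 vertices, 18 edges, 12 triangles.
rank ∂_0 = 0, rank ∂_1 = 6 ⇒ b_0 = 7 − 0 − 6 = 1; all invariant factors of ∂_1 are 1 so no torsion. So H_0 = Z.
rank ∂_1 = 6, rank ∂_2 = 12 ⇒ b_1 = 18 − 6 − 12 = 0; ∂_2 has invariant factor(s) [2] giving torsion. So H_1 = Z/2.
rank ∂_2 = 12, rank ∂_3 = 0 ⇒ b_2 = 12 − 12 − 0 = 0. So H_2 = 0.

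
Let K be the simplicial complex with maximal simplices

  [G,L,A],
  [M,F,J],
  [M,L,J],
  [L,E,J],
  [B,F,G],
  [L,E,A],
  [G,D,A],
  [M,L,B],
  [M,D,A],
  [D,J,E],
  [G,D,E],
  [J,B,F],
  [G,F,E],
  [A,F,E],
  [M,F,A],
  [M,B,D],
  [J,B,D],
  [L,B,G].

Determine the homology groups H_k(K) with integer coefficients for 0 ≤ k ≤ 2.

H_0 ≅ Z,  H_1 ≅ Z ⊕ Z/2Z,  H_2 = 0.

K has 9 vertices, 27 edges, 18 triangles.
rank ∂_0 = 0, rank ∂_1 = 8 ⇒ b_0 = 9 − 0 − 8 = 1; all invariant factors of ∂_1 are 1 so no torsion. So H_0 ≅ Z.
rank ∂_1 = 8, rank ∂_2 = 18 ⇒ b_1 = 27 − 8 − 18 = 1; ∂_2 has invariant factor(s) [2] giving torsion. So H_1 ≅ Z ⊕ Z/2Z.
rank ∂_2 = 18, rank ∂_3 = 0 ⇒ b_2 = 18 − 18 − 0 = 0. So H_2 ≅ 0.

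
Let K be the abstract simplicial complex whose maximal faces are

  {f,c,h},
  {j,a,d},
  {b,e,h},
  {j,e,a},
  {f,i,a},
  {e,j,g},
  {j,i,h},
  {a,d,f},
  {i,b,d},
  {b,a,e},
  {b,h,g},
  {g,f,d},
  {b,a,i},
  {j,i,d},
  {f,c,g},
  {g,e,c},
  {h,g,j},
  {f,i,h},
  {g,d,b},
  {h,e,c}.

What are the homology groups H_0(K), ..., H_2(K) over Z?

H_0 = Z,  H_1 = Z ⊕ Z/2Z,  H_2 = 0.

Order the vertices as a < b < c < d < e < f < g < h < i < j. Listing each simplex with vertices in this order, K has dimension 2 with simplices:

  0-simplices (10): a, b, c, d, e, f, g, h, i, j
  1-simplices (30): ab, ad, ae, af, ai, aj, bd, be, bg, bh, bi, ce, cf, cg, ch, df, dg, di, dj, eg, eh, ej, fg, fh, fi, gh, gj, hi, hj, ij
  2-simplices (20): abe, abi, adf, adj, aej, afi, bdg, bdi, beh, bgh, ceg, ceh, cfg, cfh, dfg, dij, egj, fhi, ghj, hij

giving chain groups C_0 ≅ Z^10, C_1 ≅ Z^30, C_2 ≅ Z^20.

Boundary ∂_1: C_1 → C_0 sends each edge [p,q] (with p < q) to q − p. For instance
  ∂hi = i − h.
The 10×30 boundary matrix has rank 9 and Smith normal form diag(1,1,1,1,1,1,1,1,1).

∂_2: C_2 → C_1 acts by ∂[p,q,r] = [q,r] − [p,r] + [p,q]. For instance
  ∂aej = ej − aj + ae,
  ∂dij = ij − dj + di.
The resulting 30×20 matrix has rank 20, and its Smith normal form has invariant factors (1,1,1,1,1,1,1,1,1,1,1,1,1,1,1,1,1,1,1,2).

Now H_k = ker ∂_k / im ∂_{k+1}, so:

  H_0: rank C_0 − rank ∂_1 = 10 − 9 = 1, and the invariant factors of ∂_1 are all 1, so H_0 ≅ Z.
  H_1: rank ker ∂_1 − rank ∂_2 = (30 − 9) − 20 = 1, and ∂_2 has invariant factor 2 > 1, so H_1 ≅ Z ⊕ Z/2Z.
  H_2: rank ker ∂_2 − rank ∂_3 = (20 − 20) − 0 = 0, and there is no ∂_3, so H_2 ≅ 0.

As a check, the Euler characteristic is 10 − 30 + 20 = 0, which agrees with 1 − 1 + 0 = 0.
(K is a triangulation of the Klein bottle.)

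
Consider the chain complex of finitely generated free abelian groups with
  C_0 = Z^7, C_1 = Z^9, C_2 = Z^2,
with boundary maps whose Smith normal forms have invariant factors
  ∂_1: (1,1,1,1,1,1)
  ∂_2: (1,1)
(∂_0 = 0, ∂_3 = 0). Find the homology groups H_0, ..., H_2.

H_0 ≅ Z,  H_1 ≅ Z,  H_2 = 0.

H_0: b_0 = 7 − 0 − 6 = 1; torsion from ∂_1 factors > 1: none. So H_0 ≅ Z.
H_1: b_1 = 9 − 6 − 2 = 1; torsion from ∂_2 factors > 1: none. So H_1 ≅ Z.
H_2: b_2 = 2 − 2 − 0 = 0; torsion from ∂_3 factors > 1: none. So H_2 ≅ 0.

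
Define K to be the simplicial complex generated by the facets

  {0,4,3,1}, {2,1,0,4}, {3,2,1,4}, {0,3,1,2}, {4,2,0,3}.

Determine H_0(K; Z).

H_0 ≅ Z.

We work with the vertex ordering 0 < 1 < 2 < 3 < 4. The simplices of K, each written with vertices in increasing order, are:

  0-simplices (5): [0], [1], [2], [3], [4]
  1-simplices (10): [0,1], [0,2], [0,3], [0,4], [1,2], [1,3], [1,4], [2,3], [2,4], [3,4]
  2-simplices (10): [0,1,2], [0,1,3], [0,1,4], [0,2,3], [0,2,4], [0,3,4], [1,2,3], [1,2,4], [1,3,4], [2,3,4]
  3-simplices (5): [0,1,2,3], [0,1,2,4], [0,1,3,4], [0,2,3,4], [1,2,3,4]

giving chain groups C_0 ≅ Z^5, C_1 ≅ Z^10, C_2 ≅ Z^10, C_3 ≅ Z^5.

∂_1: C_1 → C_0 is given by ∂[p,q] = [q] − [p]. For instance
  ∂[0,4] = [4] − [0].
This gives a 5×10 integer matrix of rank 4; reducing to Smith normal form yields diagonal entries (1,1,1,1).

The boundary map ∂_2: C_2 → C_1 maps a triangle to the signed sum of its edges. For instance
  ∂[1,3,4] = [3,4] − [1,4] + [1,3],
  ∂[0,1,2] = [1,2] − [0,2] + [0,1].
The resulting 10×10 matrix has rank 6, and its Smith normal form has invariant factors (1,1,1,1,1,1).

Boundary ∂_3: C_3 → C_2 sends each 3-simplex σ to the alternating sum Σ_i (−1)^i (σ with its i-th vertex removed). For instance
  ∂[0,1,2,4] = [1,2,4] − [0,2,4] + [0,1,4] − [0,1,2],
  ∂[0,2,3,4] = [2,3,4] − [0,3,4] + [0,2,4] − [0,2,3].
The 10×5 boundary matrix has rank 4 and Smith normal form diag(1,1,1,1).

Reading off H_k = ker ∂_k / im ∂_{k+1}:

  H_0: rank C_0 − rank ∂_1 = 5 − 4 = 1, and the invariant factors of ∂_1 are all 1, so H_0 = Z.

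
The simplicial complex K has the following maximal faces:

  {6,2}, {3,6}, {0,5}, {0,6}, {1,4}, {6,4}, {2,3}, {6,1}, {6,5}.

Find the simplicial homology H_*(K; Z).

H_0 ≅ Z,  H_1 ≅ Z^3.

Take the total order 0 < 1 < 2 < 3 < 4 < 5 < 6 on the vertex set. Then K (dimension 1) consists of the simplices:

  0-simplices (7): [0], [1], [2], [3], [4], [5], [6]
  1-simplices (9): [0,5], [0,6], [1,4], [1,6], [2,3], [2,6], [3,6], [4,6], [5,6]

so the chain groups are C_0 ≅ Z^7, C_1 ≅ Z^9.

Boundary ∂_1: C_1 → C_0 is given by ∂[p,q] = [q] − [p]. For instance
  ∂[5,6] = [6] − [5].
This gives a 7×9 integer matrix of rank 6; reducing to Smith normal form yields diagonal entries (1,1,1,1,1,1).

Now H_k = ker ∂_k / im ∂_{k+1}, so:

  H_0: rank C_0 − rank ∂_1 = 7 − 6 = 1, and the invariant factors of ∂_1 are all 1, so H_0 = Z.
  H_1: rank ker ∂_1 − rank ∂_2 = (9 − 6) − 0 = 3, and there is no ∂_2, so H_1 = Z^3.

(K is a triangulation of a wedge of 3 circles.)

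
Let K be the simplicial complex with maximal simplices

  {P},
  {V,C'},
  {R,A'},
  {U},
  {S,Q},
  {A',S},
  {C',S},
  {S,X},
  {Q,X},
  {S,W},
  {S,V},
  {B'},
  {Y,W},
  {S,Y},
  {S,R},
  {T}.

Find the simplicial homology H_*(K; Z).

We work with the vertex ordering P < Q < R < S < T < U < V < W < X < Y < A' < B' < C'. The simplices of K, each written with vertices in increasing order, are:

  0-simplices (13): [P], [Q], [R], [S], [T], [U], [V], [W], [X], [Y], [A'], [B'], [C']
  1-simplices (12): [Q,S], [Q,X], [R,S], [R,A'], [S,V], [S,W], [S,X], [S,Y], [S,A'], [S,C'], [V,C'], [W,Y]

Hence C_0 ≅ Z^13, C_1 ≅ Z^12.

The boundary map ∂_1: C_1 → C_0 sends each edge [p,q] (with p < q) to q − p.
As a 13×12 matrix over Z this has rank 8, with invariant factors (1,1,1,1,1,1,1,1).

Computing H_k = (kernel of ∂_k) / (image of ∂_{k+1}):

  H_0: rank C_0 − rank ∂_1 = 13 − 8 = 5, and the invariant factors of ∂_1 are all 1, so H_0 = Z^5.
  H_1: rank ker ∂_1 − rank ∂_2 = (12 − 8) − 0 = 4, and there is no ∂_2, so H_1 = Z^4.

As a check, the Euler characteristic is 13 − 12 = 1, which agrees with 5 − 4 = 1.

H_0 ≅ Z^5,  H_1 ≅ Z^4.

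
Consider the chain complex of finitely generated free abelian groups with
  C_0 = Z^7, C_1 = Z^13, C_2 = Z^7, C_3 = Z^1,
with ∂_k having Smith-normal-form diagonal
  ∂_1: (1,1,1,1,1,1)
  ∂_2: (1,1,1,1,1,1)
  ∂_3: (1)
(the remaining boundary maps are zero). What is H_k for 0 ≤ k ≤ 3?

H_0 ≅ Z,  H_1 ≅ Z,  H_2 = 0,  H_3 = 0.

H_0: b_0 = 7 − 0 − 6 = 1; torsion from ∂_1 factors > 1: none. So H_0 ≅ Z.
H_1: b_1 = 13 − 6 − 6 = 1; torsion from ∂_2 factors > 1: none. So H_1 ≅ Z.
H_2: b_2 = 7 − 6 − 1 = 0; torsion from ∂_3 factors > 1: none. So H_2 ≅ 0.
H_3: b_3 = 1 − 1 − 0 = 0; torsion from ∂_4 factors > 1: none. So H_3 ≅ 0.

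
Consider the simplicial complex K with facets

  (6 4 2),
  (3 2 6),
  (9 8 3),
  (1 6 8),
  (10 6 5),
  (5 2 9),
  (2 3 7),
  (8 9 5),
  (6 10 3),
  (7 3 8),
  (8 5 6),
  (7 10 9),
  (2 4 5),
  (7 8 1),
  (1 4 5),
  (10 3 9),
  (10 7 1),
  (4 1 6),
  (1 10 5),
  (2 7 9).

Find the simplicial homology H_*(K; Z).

H_0 = Z,  H_1 = Z ⊕ Z/2Z,  H_2 = 0.

Fix the vertex order 1 < 2 < 3 < 4 < 5 < 6 < 7 < 8 < 9 < 10 and write every simplex with vertices in increasing order. Then dim K = 2 and the simplices of K are:

  0-simplices (10): [1], [2], [3], [4], [5], [6], [7], [8], [9], [10]
  1-simplices (30): (30 of them)
  2-simplices (20): (20 of them)

so the chain groups are C_0 ≅ Z^10, C_1 ≅ Z^30, C_2 ≅ Z^20.

The boundary map ∂_1: C_1 → C_0 is given by ∂[p,q] = [q] − [p].
As a 10×30 matrix over Z this has rank 9, with invariant factors (1,1,1,1,1,1,1,1,1).

The boundary map ∂_2: C_2 → C_1 sends each 2-simplex [p,q,r] to [q,r] − [p,r] + [p,q]. For instance
  ∂[1,7,8] = [7,8] − [1,8] + [1,7],
  ∂[1,6,8] = [6,8] − [1,8] + [1,6].
The 30×20 boundary matrix has rank 20 and Smith normal form diag(1,1,1,1,1,1,1,1,1,1,1,1,1,1,1,1,1,1,1,2).

Now H_k = ker ∂_k / im ∂_{k+1}, so:

  H_0: rank C_0 − rank ∂_1 = 10 − 9 = 1, and the invariant factors of ∂_1 are all 1, so H_0 = Z.
  H_1: rank ker ∂_1 − rank ∂_2 = (30 − 9) − 20 = 1, and ∂_2 has invariant factor 2 > 1, so H_1 = Z ⊕ Z/2Z.
  H_2: rank ker ∂_2 − rank ∂_3 = (20 − 20) − 0 = 0, and there is no ∂_3, so H_2 = 0.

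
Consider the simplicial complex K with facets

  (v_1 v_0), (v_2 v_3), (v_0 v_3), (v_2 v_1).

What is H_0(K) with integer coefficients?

Fix the vertex order v_0 < v_1 < v_2 < v_3 and write every simplex with vertices in increasing order. Then dim K = 1 and the simplices of K are:

  0-simplices (4): [v_0], [v_1], [v_2], [v_3]
  1-simplices (4): [v_0,v_1], [v_0,v_3], [v_1,v_2], [v_2,v_3]

Hence C_0 ≅ Z^4, C_1 ≅ Z^4.

Boundary ∂_1: C_1 → C_0 maps an edge to its endpoints' difference, ∂[p,q] = q − p. For instance
  ∂[v_0,v_3] = [v_3] − [v_0].
This gives a 4×4 integer matrix of rank 3; reducing to Smith normal form yields diagonal entries (1,1,1).

Reading off H_k = ker ∂_k / im ∂_{k+1}:

  H_0: rank C_0 − rank ∂_1 = 4 − 3 = 1, and the invariant factors of ∂_1 are all 1, so H_0 ≅ Z.

H_0 = Z.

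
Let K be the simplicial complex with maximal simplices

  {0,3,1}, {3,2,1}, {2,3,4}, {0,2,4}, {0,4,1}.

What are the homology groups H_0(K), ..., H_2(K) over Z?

H_0 = Z,  H_1 = Z,  H_2 = 0.

K has 5 vertices, 10 edges, 5 triangles.
rank ∂_0 = 0, rank ∂_1 = 4 ⇒ b_0 = 5 − 0 − 4 = 1; all invariant factors of ∂_1 are 1 so no torsion. So H_0 ≅ Z.
rank ∂_1 = 4, rank ∂_2 = 5 ⇒ b_1 = 10 − 4 − 5 = 1; all invariant factors of ∂_2 are 1 so no torsion. So H_1 ≅ Z.
rank ∂_2 = 5, rank ∂_3 = 0 ⇒ b_2 = 5 − 5 − 0 = 0. So H_2 ≅ 0.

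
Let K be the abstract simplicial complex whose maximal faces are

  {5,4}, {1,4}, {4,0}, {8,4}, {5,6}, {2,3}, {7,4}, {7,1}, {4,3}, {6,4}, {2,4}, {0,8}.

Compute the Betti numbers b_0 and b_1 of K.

b_0 = 1, b_1 = 4.

Order the vertices as 0 < 1 < 2 < 3 < 4 < 5 < 6 < 7 < 8. Listing each simplex with vertices in this order, K has dimension 1 with simplices:

  0-simplices (9): [0], [1], [2], [3], [4], [5], [6], [7], [8]
  1-simplices (12): [0,4], [0,8], [1,4], [1,7], [2,3], [2,4], [3,4], [4,5], [4,6], [4,7], [4,8], [5,6]

so the chain groups are C_0 ≅ Z^9, C_1 ≅ Z^12.

The boundary map ∂_1: C_1 → C_0 sends each edge [p,q] (with p < q) to q − p. For instance
  ∂[2,3] = [3] − [2].
The resulting 9×12 matrix has rank 8, and its Smith normal form has invariant factors (1,1,1,1,1,1,1,1).

Reading off H_k = ker ∂_k / im ∂_{k+1}:

  H_0: rank C_0 − rank ∂_1 = 9 − 8 = 1, and the invariant factors of ∂_1 are all 1, so H_0 ≅ Z.
  H_1: rank ker ∂_1 − rank ∂_2 = (12 − 8) − 0 = 4, and there is no ∂_2, so H_1 ≅ Z^4.

Hence the Betti numbers are b_0 = 1, b_1 = 4.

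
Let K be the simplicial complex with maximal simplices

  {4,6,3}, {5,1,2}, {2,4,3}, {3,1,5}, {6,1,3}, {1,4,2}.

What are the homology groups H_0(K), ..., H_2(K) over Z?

K has 6 vertices, 12 edges, 6 triangles.
rank ∂_0 = 0, rank ∂_1 = 5 ⇒ b_0 = 6 − 0 − 5 = 1; all invariant factors of ∂_1 are 1 so no torsion. So H_0 ≅ Z.
rank ∂_1 = 5, rank ∂_2 = 6 ⇒ b_1 = 12 − 5 − 6 = 1; all invariant factors of ∂_2 are 1 so no torsion. So H_1 ≅ Z.
rank ∂_2 = 6, rank ∂_3 = 0 ⇒ b_2 = 6 − 6 − 0 = 0. So H_2 ≅ 0.

H_0 = Z,  H_1 = Z,  H_2 = 0.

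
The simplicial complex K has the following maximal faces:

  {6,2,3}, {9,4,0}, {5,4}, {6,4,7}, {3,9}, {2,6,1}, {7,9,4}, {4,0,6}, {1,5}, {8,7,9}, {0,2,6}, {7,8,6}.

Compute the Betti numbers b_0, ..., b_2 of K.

b_0 = 1, b_1 = 2, b_2 = 0.

Order the vertices as 0 < 1 < 2 < 3 < 4 < 5 < 6 < 7 < 8 < 9. Listing each simplex with vertices in this order, K has dimension 2 with simplices:

  0-simplices (10): [0], [1], [2], [3], [4], [5], [6], [7], [8], [9]
  1-simplices (20): [0,2], [0,4], [0,6], [0,9], [1,2], [1,5], [1,6], [2,3], [2,6], [3,6], [3,9], [4,5], [4,6], [4,7], [4,9], [6,7], [6,8], [7,8], [7,9], [8,9]
  2-simplices (9): [0,2,6], [0,4,6], [0,4,9], [1,2,6], [2,3,6], [4,6,7], [4,7,9], [6,7,8], [7,8,9]

Hence C_0 ≅ Z^10, C_1 ≅ Z^20, C_2 ≅ Z^9.

The boundary map ∂_1: C_1 → C_0 maps an edge to its endpoints' difference, ∂[p,q] = q − p.
The resulting 10×20 matrix has rank 9, and its Smith normal form has invariant factors (1,1,1,1,1,1,1,1,1).

∂_2: C_2 → C_1 maps a triangle to the signed sum of its edges. For instance
  ∂[6,7,8] = [7,8] − [6,8] + [6,7],
  ∂[1,2,6] = [2,6] − [1,6] + [1,2].
As a 20×9 matrix over Z this has rank 9, with invariant factors (1,1,1,1,1,1,1,1,1).

Now H_k = ker ∂_k / im ∂_{k+1}, so:

  H_0: rank C_0 − rank ∂_1 = 10 − 9 = 1, and the invariant factors of ∂_1 are all 1, so H_0 = Z.
  H_1: rank ker ∂_1 − rank ∂_2 = (20 − 9) − 9 = 2, and the invariant factors of ∂_2 are all 1, so H_1 = Z^2.
  H_2: rank ker ∂_2 − rank ∂_3 = (9 − 9) − 0 = 0, and there is no ∂_3, so H_2 = 0.

As a check, the Euler characteristic is 10 − 20 + 9 = -1, which agrees with 1 − 2 + 0 = -1.

Hence the Betti numbers are b_0 = 1, b_1 = 2, b_2 = 0.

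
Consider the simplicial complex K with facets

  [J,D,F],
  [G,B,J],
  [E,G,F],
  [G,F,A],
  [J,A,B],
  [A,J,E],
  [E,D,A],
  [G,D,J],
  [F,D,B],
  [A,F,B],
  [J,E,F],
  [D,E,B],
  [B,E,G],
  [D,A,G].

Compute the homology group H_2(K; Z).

H_2 ≅ Z.

Take the total order A < B < D < E < F < G < J on the vertex set. Then K (dimension 2) consists of the simplices:

  0-simplices (7): A, B, D, E, F, G, J
  1-simplices (21): AB, AD, AE, AF, AG, AJ, BD, BE, BF, BG, BJ, DE, DF, DG, DJ, EF, EG, EJ, FG, FJ, GJ
  2-simplices (14): ABF, ABJ, ADE, ADG, AEJ, AFG, BDE, BDF, BEG, BGJ, DFJ, DGJ, EFG, EFJ

giving chain groups C_0 ≅ Z^7, C_1 ≅ Z^21, C_2 ≅ Z^14.

Boundary ∂_1: C_1 → C_0 is given by ∂[p,q] = [q] − [p]. For instance
  ∂DF = F − D.
The 7×21 boundary matrix has rank 6 and Smith normal form diag(1,1,1,1,1,1).

∂_2: C_2 → C_1 acts by ∂[p,q,r] = [q,r] − [p,r] + [p,q]. For instance
  ∂AFG = FG − AG + AF,
  ∂AEJ = EJ − AJ + AE.
The resulting 21×14 matrix has rank 13, and its Smith normal form has invariant factors (1,1,1,1,1,1,1,1,1,1,1,1,1).

Computing H_k = (kernel of ∂_k) / (image of ∂_{k+1}):

  H_2: rank ker ∂_2 − rank ∂_3 = (14 − 13) − 0 = 1, and there is no ∂_3, so H_2 = Z.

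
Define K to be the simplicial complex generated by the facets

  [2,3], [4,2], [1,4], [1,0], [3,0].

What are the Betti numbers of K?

b_0 = 1, b_1 = 1.

K has 5 vertices, 5 edges.
rank ∂_0 = 0, rank ∂_1 = 4 ⇒ b_0 = 5 − 0 − 4 = 1; all invariant factors of ∂_1 are 1 so no torsion. So H_0 ≅ Z.
rank ∂_1 = 4, rank ∂_2 = 0 ⇒ b_1 = 5 − 4 − 0 = 1. So H_1 ≅ Z.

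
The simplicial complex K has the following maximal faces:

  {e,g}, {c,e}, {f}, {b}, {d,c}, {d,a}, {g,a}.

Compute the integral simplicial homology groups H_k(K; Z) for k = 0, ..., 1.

Fix the vertex order a < b < c < d < e < f < g and write every simplex with vertices in increasing order. Then dim K = 1 and the simplices of K are:

  0-simplices (7): a, b, c, d, e, f, g
  1-simplices (5): ad, ag, cd, ce, eg

so the chain groups are C_0 ≅ Z^7, C_1 ≅ Z^5.

The boundary map ∂_1: C_1 → C_0 maps an edge to its endpoints' difference, ∂[p,q] = q − p. For instance
  ∂ad = d − a.
As a 7×5 matrix over Z this has rank 4, with invariant factors (1,1,1,1).

Computing H_k = (kernel of ∂_k) / (image of ∂_{k+1}):

  H_0: rank C_0 − rank ∂_1 = 7 − 4 = 3, and the invariant factors of ∂_1 are all 1, so H_0 ≅ Z^3.
  H_1: rank ker ∂_1 − rank ∂_2 = (5 − 4) − 0 = 1, and there is no ∂_2, so H_1 ≅ Z.

H_0 ≅ Z^3,  H_1 ≅ Z.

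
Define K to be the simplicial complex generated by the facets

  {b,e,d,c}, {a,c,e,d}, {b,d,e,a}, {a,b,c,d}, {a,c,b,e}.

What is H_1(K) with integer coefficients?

H_1 ≅ 0.

Fix the vertex order a < b < c < d < e and write every simplex with vertices in increasing order. Then dim K = 3 and the simplices of K are:

  0-simplices (5): a, b, c, d, e
  1-simplices (10): ab, ac, ad, ae, bc, bd, be, cd, ce, de
  2-simplices (10): abc, abd, abe, acd, ace, ade, bcd, bce, bde, cde
  3-simplices (5): abcd, abce, abde, acde, bcde

giving chain groups C_0 ≅ Z^5, C_1 ≅ Z^10, C_2 ≅ Z^10, C_3 ≅ Z^5.

Boundary ∂_1: C_1 → C_0 maps an edge to its endpoints' difference, ∂[p,q] = q − p. For instance
  ∂de = e − d.
This gives a 5×10 integer matrix of rank 4; reducing to Smith normal form yields diagonal entries (1,1,1,1).

The boundary map ∂_2: C_2 → C_1 sends each 2-simplex [p,q,r] to [q,r] − [p,r] + [p,q]. For instance
  ∂abd = bd − ad + ab,
  ∂bce = ce − be + bc.
The resulting 10×10 matrix has rank 6, and its Smith normal form has invariant factors (1,1,1,1,1,1).

Boundary ∂_3: C_3 → C_2 sends each 3-simplex σ to the alternating sum Σ_i (−1)^i (σ with its i-th vertex removed). For instance
  ∂bcde = cde − bde + bce − bcd,
  ∂acde = cde − ade + ace − acd.
This gives a 10×5 integer matrix of rank 4; reducing to Smith normal form yields diagonal entries (1,1,1,1).

Computing H_k = (kernel of ∂_k) / (image of ∂_{k+1}):

  H_1: rank ker ∂_1 − rank ∂_2 = (10 − 4) − 6 = 0, and the invariant factors of ∂_2 are all 1, so H_1 = 0.

(K is a triangulation of the 3-sphere S^3.)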